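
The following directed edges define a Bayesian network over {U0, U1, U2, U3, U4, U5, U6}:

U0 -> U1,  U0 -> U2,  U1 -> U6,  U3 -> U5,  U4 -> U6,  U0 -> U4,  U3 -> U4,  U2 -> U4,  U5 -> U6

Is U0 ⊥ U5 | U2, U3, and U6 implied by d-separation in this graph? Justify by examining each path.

No

Enumerating the 6 paths from U0 to U5 and testing each for blocking by {U2, U3, U6}:
Path 1: U0 → U2 → U4 → U6 ← U5
  U2 is a chain here and U2 is conditioned on, so the path is blocked at U2.
Path 2: U0 → U2 → U4 ← U3 → U5
  U2 is a chain here and U2 is conditioned on, so the path is blocked at U2.
Path 3: U0 → U1 → U6 ← U4 ← U3 → U5
  U3 is a fork here and U3 is conditioned on, so the path is blocked at U3.
Path 4: U0 → U1 → U6 ← U5
  U1 is a chain and U1 is not conditioned on; U6 is a collider and U6 is conditioned on, which opens it — no node blocks this path, so it is active.
Path 5: U0 → U4 → U6 ← U5
  U4 is a chain and U4 is not conditioned on; U6 is a collider and U6 is conditioned on, which opens it — no node blocks this path, so it is active.
Path 6: U0 → U4 ← U3 → U5
  U3 is a fork here and U3 is conditioned on, so the path is blocked at U3.
At least one path is unblocked, so d-separation fails.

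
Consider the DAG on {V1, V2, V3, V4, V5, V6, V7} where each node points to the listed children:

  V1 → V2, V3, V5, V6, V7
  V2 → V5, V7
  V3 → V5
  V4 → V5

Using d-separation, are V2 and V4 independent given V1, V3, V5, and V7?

There are 5 undirected paths between V2 and V4; checking each against the conditioning set {V1, V3, V5, V7}:
Path 1: V2 → V7 ← V1 → V3 → V5 ← V4
  V1 is a fork here and V1 is conditioned on, so the path is blocked at V1.
Path 2: V2 → V7 ← V1 → V5 ← V4
  V1 is a fork here and V1 is conditioned on, so the path is blocked at V1.
Path 3: V2 ← V1 → V3 → V5 ← V4
  V1 is a fork here and V1 is conditioned on, so the path is blocked at V1.
Path 4: V2 ← V1 → V5 ← V4
  V1 is a fork here and V1 is conditioned on, so the path is blocked at V1.
Path 5: V2 → V5 ← V4
  V5 is a collider and V5 is conditioned on, which opens it — no node blocks this path, so it is active.
Because an active path exists, V2 and V4 are not d-separated.

No — V2 and V4 are not d-separated given {V1, V3, V5, V7}.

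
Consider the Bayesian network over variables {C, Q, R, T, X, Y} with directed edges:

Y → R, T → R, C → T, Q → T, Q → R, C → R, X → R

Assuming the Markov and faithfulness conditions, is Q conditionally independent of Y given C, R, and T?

No

We examine all 3 paths between Q and Y:
Path 1: Q → T ← C → R ← Y
  C is a fork here and C is conditioned on, so the path is blocked at C.
Path 2: Q → T → R ← Y
  T is a chain here and T is conditioned on, so the path is blocked at T.
Path 3: Q → R ← Y
  R is a collider and R is conditioned on, which opens it — no node blocks this path, so it is active.
Since the path Q → R ← Y is active, Q and Y are not d-separated given {C, R, T}.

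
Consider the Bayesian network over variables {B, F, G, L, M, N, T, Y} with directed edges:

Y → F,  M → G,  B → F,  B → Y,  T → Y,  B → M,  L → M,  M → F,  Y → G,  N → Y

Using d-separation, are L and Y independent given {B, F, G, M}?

Yes

We examine all 5 paths between L and Y:
  1. L → M ← B → Y — M:collider[open]; B:fork[blocks] ⇒ blocked
  2. L → M ← B → F ← Y — M:collider[open]; B:fork[blocks]; F:collider[open] ⇒ blocked
  3. L → M → G ← Y — M:chain[blocks]; G:collider[open] ⇒ blocked
  4. L → M → F ← B → Y — M:chain[blocks]; F:collider[open]; B:fork[blocks] ⇒ blocked
  5. L → M → F ← Y — M:chain[blocks]; F:collider[open] ⇒ blocked
All paths are blocked; L ⊥ Y | {B, F, G, M} holds.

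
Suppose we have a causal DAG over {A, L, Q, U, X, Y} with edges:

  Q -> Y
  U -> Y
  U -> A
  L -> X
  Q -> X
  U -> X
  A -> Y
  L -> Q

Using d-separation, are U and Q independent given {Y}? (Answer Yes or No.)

Enumerating the 4 paths from U to Q and testing each for blocking by {Y}:
Path 1: U → Y ← Q
  Y is a collider and Y is conditioned on, which opens it — no node blocks this path, so it is active.
Path 2: U → A → Y ← Q
  A is a chain and A is not conditioned on; Y is a collider and Y is conditioned on, which opens it — no node blocks this path, so it is active.
Path 3: U → X ← Q
  X is a collider here and neither X nor any of its descendants is conditioned on, so the collider stays closed — the path is blocked at X.
Path 4: U → X ← L → Q
  X is a collider here and neither X nor any of its descendants is conditioned on, so the collider stays closed — the path is blocked at X.
At least one path is unblocked, so d-separation fails.

No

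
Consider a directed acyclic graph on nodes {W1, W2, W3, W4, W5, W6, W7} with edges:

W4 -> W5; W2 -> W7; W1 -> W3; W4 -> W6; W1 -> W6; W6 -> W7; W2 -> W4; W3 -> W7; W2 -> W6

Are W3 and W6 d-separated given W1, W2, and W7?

4 paths connect W3 and W6; each must be blocked for d-separation to hold:
  1. W3 ← W1 → W6 — W1:fork[blocks] ⇒ blocked
  2. W3 → W7 ← W2 → W4 → W6 — W7:collider[open]; W2:fork[blocks]; W4:chain[open] ⇒ blocked
  3. W3 → W7 ← W2 → W6 — W7:collider[open]; W2:fork[blocks] ⇒ blocked
  4. W3 → W7 ← W6 — W7:collider[open] ⇒ active
Because an active path exists, W3 and W6 are not d-separated.

No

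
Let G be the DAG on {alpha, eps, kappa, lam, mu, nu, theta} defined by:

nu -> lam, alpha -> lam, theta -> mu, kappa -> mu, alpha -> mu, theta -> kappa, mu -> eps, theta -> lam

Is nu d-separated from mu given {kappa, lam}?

No

There are 3 undirected paths between nu and mu; checking each against the conditioning set {kappa, lam}:
Path 1: nu → lam ← alpha → mu
  lam is a collider and lam is conditioned on, which opens it; alpha is a fork and alpha is not conditioned on — no node blocks this path, so it is active.
Path 2: nu → lam ← theta → mu
  lam is a collider and lam is conditioned on, which opens it; theta is a fork and theta is not conditioned on — no node blocks this path, so it is active.
Path 3: nu → lam ← theta → kappa → mu
  kappa is a chain here and kappa is conditioned on, so the path is blocked at kappa.
Because an active path exists, nu and mu are not d-separated.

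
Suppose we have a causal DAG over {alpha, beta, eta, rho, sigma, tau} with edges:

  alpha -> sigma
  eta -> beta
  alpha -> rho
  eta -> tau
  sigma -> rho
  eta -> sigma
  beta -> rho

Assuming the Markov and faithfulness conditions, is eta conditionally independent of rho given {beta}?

No — eta and rho are not d-separated given {beta}.

We examine all 3 paths between eta and rho:
  1. eta → sigma ← alpha → rho — sigma:collider[blocks]; alpha:fork[open] ⇒ blocked
  2. eta → sigma → rho — sigma:chain[open] ⇒ active
  3. eta → beta → rho — beta:chain[blocks] ⇒ blocked
Because an active path exists, eta and rho are not d-separated.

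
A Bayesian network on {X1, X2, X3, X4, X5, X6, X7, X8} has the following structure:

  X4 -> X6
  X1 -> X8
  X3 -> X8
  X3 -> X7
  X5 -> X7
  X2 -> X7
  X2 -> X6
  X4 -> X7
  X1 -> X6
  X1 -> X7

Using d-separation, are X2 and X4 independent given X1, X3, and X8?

6 paths connect X2 and X4; each must be blocked for d-separation to hold:
Path 1: X2 → X7 ← X4
  X7 is a collider here and neither X7 nor any of its descendants is conditioned on, so the collider stays closed — the path is blocked at X7.
Path 2: X2 → X7 ← X3 → X8 ← X1 → X6 ← X4
  X7 is a collider here and neither X7 nor any of its descendants is conditioned on, so the collider stays closed — the path is blocked at X7.
Path 3: X2 → X7 ← X1 → X6 ← X4
  X7 is a collider here and neither X7 nor any of its descendants is conditioned on, so the collider stays closed — the path is blocked at X7.
Path 4: X2 → X6 ← X4
  X6 is a collider here and neither X6 nor any of its descendants is conditioned on, so the collider stays closed — the path is blocked at X6.
Path 5: X2 → X6 ← X1 → X7 ← X4
  X6 is a collider here and neither X6 nor any of its descendants is conditioned on, so the collider stays closed — the path is blocked at X6.
Path 6: X2 → X6 ← X1 → X8 ← X3 → X7 ← X4
  X6 is a collider here and neither X6 nor any of its descendants is conditioned on, so the collider stays closed — the path is blocked at X6.
Since every path is blocked, d-separation holds.

Yes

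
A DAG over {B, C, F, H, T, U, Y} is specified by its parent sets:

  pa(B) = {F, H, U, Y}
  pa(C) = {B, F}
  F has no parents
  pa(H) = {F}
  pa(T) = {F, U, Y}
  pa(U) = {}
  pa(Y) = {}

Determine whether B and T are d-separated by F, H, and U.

No

Enumerating the 5 paths from B to T and testing each for blocking by {F, H, U}:
  1. B ← H ← F → T — H:chain[blocks]; F:fork[blocks] ⇒ blocked
  2. B ← F → T — F:fork[blocks] ⇒ blocked
  3. B → C ← F → T — C:collider[blocks]; F:fork[blocks] ⇒ blocked
  4. B ← U → T — U:fork[blocks] ⇒ blocked
  5. B ← Y → T — Y:fork[open] ⇒ active
Because an active path exists, B and T are not d-separated.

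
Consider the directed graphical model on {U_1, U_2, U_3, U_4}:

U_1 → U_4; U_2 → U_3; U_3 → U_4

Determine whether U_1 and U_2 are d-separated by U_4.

No — U_1 and U_2 are not d-separated given {U_4}.

There is one path between U_1 and U_2:
Path 1: U_1 → U_4 ← U_3 ← U_2
  U_4 is a collider and U_4 is conditioned on, which opens it; U_3 is a chain and U_3 is not conditioned on — no node blocks this path, so it is active.
Since the path U_1 → U_4 ← U_3 ← U_2 is active, U_1 and U_2 are not d-separated given {U_4}.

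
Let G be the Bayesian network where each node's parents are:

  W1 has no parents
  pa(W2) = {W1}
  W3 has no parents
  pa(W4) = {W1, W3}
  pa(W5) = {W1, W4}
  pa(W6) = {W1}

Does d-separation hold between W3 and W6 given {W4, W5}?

2 paths connect W3 and W6; each must be blocked for d-separation to hold:
  1. W3 → W4 ← W1 → W6 — W4:collider[open]; W1:fork[open] ⇒ active
  2. W3 → W4 → W5 ← W1 → W6 — W4:chain[blocks]; W5:collider[open]; W1:fork[open] ⇒ blocked
Because an active path exists, W3 and W6 are not d-separated.

No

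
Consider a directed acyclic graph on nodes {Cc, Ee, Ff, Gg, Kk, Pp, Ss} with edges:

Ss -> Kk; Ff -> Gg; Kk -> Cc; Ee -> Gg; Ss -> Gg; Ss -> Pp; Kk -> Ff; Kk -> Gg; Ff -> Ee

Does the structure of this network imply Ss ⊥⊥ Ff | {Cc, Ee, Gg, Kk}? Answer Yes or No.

There are 6 undirected paths between Ss and Ff; checking each against the conditioning set {Cc, Ee, Gg, Kk}:
Path 1: Ss → Kk → Ff
  Kk is a chain here and Kk is conditioned on, so the path is blocked at Kk.
Path 2: Ss → Kk → Gg ← Ff
  Kk is a chain here and Kk is conditioned on, so the path is blocked at Kk.
Path 3: Ss → Kk → Gg ← Ee ← Ff
  Kk is a chain here and Kk is conditioned on, so the path is blocked at Kk.
Path 4: Ss → Gg ← Kk → Ff
  Kk is a fork here and Kk is conditioned on, so the path is blocked at Kk.
Path 5: Ss → Gg ← Ff
  Gg is a collider and Gg is conditioned on, which opens it — no node blocks this path, so it is active.
Path 6: Ss → Gg ← Ee ← Ff
  Ee is a chain here and Ee is conditioned on, so the path is blocked at Ee.
At least one path is unblocked, so d-separation fails.

No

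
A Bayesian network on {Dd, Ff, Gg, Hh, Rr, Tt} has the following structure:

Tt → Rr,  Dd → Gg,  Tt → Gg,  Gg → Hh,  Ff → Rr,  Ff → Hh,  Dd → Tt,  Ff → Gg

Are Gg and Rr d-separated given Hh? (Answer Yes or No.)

There are 4 undirected paths between Gg and Rr; checking each against the conditioning set {Hh}:
Path 1: Gg ← Ff → Rr
  Ff is a fork and Ff is not conditioned on — no node blocks this path, so it is active.
Path 2: Gg → Hh ← Ff → Rr
  Hh is a collider and Hh is conditioned on, which opens it; Ff is a fork and Ff is not conditioned on — no node blocks this path, so it is active.
Path 3: Gg ← Dd → Tt → Rr
  Dd is a fork and Dd is not conditioned on; Tt is a chain and Tt is not conditioned on — no node blocks this path, so it is active.
Path 4: Gg ← Tt → Rr
  Tt is a fork and Tt is not conditioned on — no node blocks this path, so it is active.
Since the path Gg ← Ff → Rr is active, Gg and Rr are not d-separated given {Hh}.

No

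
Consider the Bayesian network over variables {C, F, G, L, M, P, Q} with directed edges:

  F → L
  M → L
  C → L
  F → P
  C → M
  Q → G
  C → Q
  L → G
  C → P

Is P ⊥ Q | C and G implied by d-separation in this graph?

No

Enumerating the 6 paths from P to Q and testing each for blocking by {C, G}:
  1. P ← F → L → G ← Q — F:fork[open]; L:chain[open]; G:collider[open] ⇒ active
  2. P ← F → L ← C → Q — F:fork[open]; L:collider[open]; C:fork[blocks] ⇒ blocked
  3. P ← F → L ← M ← C → Q — F:fork[open]; L:collider[open]; M:chain[open]; C:fork[blocks] ⇒ blocked
  4. P ← C → L → G ← Q — C:fork[blocks]; L:chain[open]; G:collider[open] ⇒ blocked
  5. P ← C → Q — C:fork[blocks] ⇒ blocked
  6. P ← C → M → L → G ← Q — C:fork[blocks]; M:chain[open]; L:chain[open]; G:collider[open] ⇒ blocked
Because an active path exists, P and Q are not d-separated.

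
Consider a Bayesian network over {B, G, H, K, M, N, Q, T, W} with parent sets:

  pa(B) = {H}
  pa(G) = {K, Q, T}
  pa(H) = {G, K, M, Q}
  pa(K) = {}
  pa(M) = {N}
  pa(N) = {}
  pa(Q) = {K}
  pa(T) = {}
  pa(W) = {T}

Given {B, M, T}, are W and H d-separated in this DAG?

Yes

There are 5 undirected paths between W and H; checking each against the conditioning set {B, M, T}:
  1. W ← T → G → H — T:fork[blocks]; G:chain[open] ⇒ blocked
  2. W ← T → G ← Q → H — T:fork[blocks]; G:collider[open]; Q:fork[open] ⇒ blocked
  3. W ← T → G ← Q ← K → H — T:fork[blocks]; G:collider[open]; Q:chain[open]; K:fork[open] ⇒ blocked
  4. W ← T → G ← K → H — T:fork[blocks]; G:collider[open]; K:fork[open] ⇒ blocked
  5. W ← T → G ← K → Q → H — T:fork[blocks]; G:collider[open]; K:fork[open]; Q:chain[open] ⇒ blocked
Every path is blocked, so W and H are d-separated given {B, M, T}.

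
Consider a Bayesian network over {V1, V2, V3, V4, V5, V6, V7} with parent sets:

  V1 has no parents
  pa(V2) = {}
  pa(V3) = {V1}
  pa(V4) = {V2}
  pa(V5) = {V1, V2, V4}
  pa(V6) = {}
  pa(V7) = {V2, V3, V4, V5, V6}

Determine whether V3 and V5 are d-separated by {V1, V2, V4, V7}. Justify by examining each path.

Enumerating the 6 paths from V3 to V5 and testing each for blocking by {V1, V2, V4, V7}:
Path 1: V3 ← V1 → V5
  V1 is a fork here and V1 is conditioned on, so the path is blocked at V1.
Path 2: V3 → V7 ← V4 → V5
  V4 is a fork here and V4 is conditioned on, so the path is blocked at V4.
Path 3: V3 → V7 ← V4 ← V2 → V5
  V4 is a chain here and V4 is conditioned on, so the path is blocked at V4.
Path 4: V3 → V7 ← V5
  V7 is a collider and V7 is conditioned on, which opens it — no node blocks this path, so it is active.
Path 5: V3 → V7 ← V2 → V4 → V5
  V2 is a fork here and V2 is conditioned on, so the path is blocked at V2.
Path 6: V3 → V7 ← V2 → V5
  V2 is a fork here and V2 is conditioned on, so the path is blocked at V2.
Because an active path exists, V3 and V5 are not d-separated.

No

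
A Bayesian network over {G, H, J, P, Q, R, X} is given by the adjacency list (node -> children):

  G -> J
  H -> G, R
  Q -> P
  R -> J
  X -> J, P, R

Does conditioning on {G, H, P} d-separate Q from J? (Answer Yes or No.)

Enumerating the 3 paths from Q to J and testing each for blocking by {G, H, P}:
Path 1: Q → P ← X → R ← H → G → J
  R is a collider here and neither R nor any of its descendants is conditioned on, so the collider stays closed — the path is blocked at R.
Path 2: Q → P ← X → R → J
  P is a collider and P is conditioned on, which opens it; X is a fork and X is not conditioned on; R is a chain and R is not conditioned on — no node blocks this path, so it is active.
Path 3: Q → P ← X → J
  P is a collider and P is conditioned on, which opens it; X is a fork and X is not conditioned on — no node blocks this path, so it is active.
Because an active path exists, Q and J are not d-separated.

No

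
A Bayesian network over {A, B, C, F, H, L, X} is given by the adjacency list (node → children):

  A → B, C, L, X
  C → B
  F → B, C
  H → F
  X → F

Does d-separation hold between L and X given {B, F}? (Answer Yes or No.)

No

We examine all 5 paths between L and X:
Path 1: L ← A → X
  A is a fork and A is not conditioned on — no node blocks this path, so it is active.
Path 2: L ← A → C ← F ← X
  F is a chain here and F is conditioned on, so the path is blocked at F.
Path 3: L ← A → C → B ← F ← X
  F is a chain here and F is conditioned on, so the path is blocked at F.
Path 4: L ← A → B ← C ← F ← X
  F is a chain here and F is conditioned on, so the path is blocked at F.
Path 5: L ← A → B ← F ← X
  F is a chain here and F is conditioned on, so the path is blocked at F.
At least one path is unblocked, so d-separation fails.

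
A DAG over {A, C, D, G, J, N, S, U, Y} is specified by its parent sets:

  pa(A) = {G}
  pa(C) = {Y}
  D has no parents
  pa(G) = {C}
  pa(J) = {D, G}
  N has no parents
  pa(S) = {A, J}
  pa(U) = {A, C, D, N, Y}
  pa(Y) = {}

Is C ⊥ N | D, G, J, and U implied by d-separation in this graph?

No — C and N are not d-separated given {D, G, J, U}.

Enumerating the 6 paths from C to N and testing each for blocking by {D, G, J, U}:
  1. C ← Y → U ← N — Y:fork[open]; U:collider[open] ⇒ active
  2. C → U ← N — U:collider[open] ⇒ active
  3. C → G → J → S ← A → U ← N — G:chain[blocks]; J:chain[blocks]; S:collider[blocks]; A:fork[open]; U:collider[open] ⇒ blocked
  4. C → G → J ← D → U ← N — G:chain[blocks]; J:collider[open]; D:fork[blocks]; U:collider[open] ⇒ blocked
  5. C → G → A → S ← J ← D → U ← N — G:chain[blocks]; A:chain[open]; S:collider[blocks]; J:chain[blocks]; D:fork[blocks]; U:collider[open] ⇒ blocked
  6. C → G → A → U ← N — G:chain[blocks]; A:chain[open]; U:collider[open] ⇒ blocked
Since the path C ← Y → U ← N is active, C and N are not d-separated given {D, G, J, U}.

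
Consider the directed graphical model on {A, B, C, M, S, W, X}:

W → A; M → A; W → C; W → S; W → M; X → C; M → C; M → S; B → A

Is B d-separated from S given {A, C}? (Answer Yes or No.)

No — B and S are not d-separated given {A, C}.

6 paths connect B and S; each must be blocked for d-separation to hold:
Path 1: B → A ← M → S
  A is a collider and A is conditioned on, which opens it; M is a fork and M is not conditioned on — no node blocks this path, so it is active.
Path 2: B → A ← M → C ← W → S
  A is a collider and A is conditioned on, which opens it; M is a fork and M is not conditioned on; C is a collider and C is conditioned on, which opens it; W is a fork and W is not conditioned on — no node blocks this path, so it is active.
Path 3: B → A ← M ← W → S
  A is a collider and A is conditioned on, which opens it; M is a chain and M is not conditioned on; W is a fork and W is not conditioned on — no node blocks this path, so it is active.
Path 4: B → A ← W → S
  A is a collider and A is conditioned on, which opens it; W is a fork and W is not conditioned on — no node blocks this path, so it is active.
Path 5: B → A ← W → M → S
  A is a collider and A is conditioned on, which opens it; W is a fork and W is not conditioned on; M is a chain and M is not conditioned on — no node blocks this path, so it is active.
Path 6: B → A ← W → C ← M → S
  A is a collider and A is conditioned on, which opens it; W is a fork and W is not conditioned on; C is a collider and C is conditioned on, which opens it; M is a fork and M is not conditioned on — no node blocks this path, so it is active.
Because an active path exists, B and S are not d-separated.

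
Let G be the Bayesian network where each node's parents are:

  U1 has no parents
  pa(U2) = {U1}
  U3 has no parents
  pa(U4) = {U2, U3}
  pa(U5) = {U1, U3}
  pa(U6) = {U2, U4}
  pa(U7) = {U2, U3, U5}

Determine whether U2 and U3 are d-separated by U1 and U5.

Enumerating the 6 paths from U2 to U3 and testing each for blocking by {U1, U5}:
Path 1: U2 ← U1 → U5 ← U3
  U1 is a fork here and U1 is conditioned on, so the path is blocked at U1.
Path 2: U2 ← U1 → U5 → U7 ← U3
  U1 is a fork here and U1 is conditioned on, so the path is blocked at U1.
Path 3: U2 → U6 ← U4 ← U3
  U6 is a collider here and neither U6 nor any of its descendants is conditioned on, so the collider stays closed — the path is blocked at U6.
Path 4: U2 → U7 ← U5 ← U3
  U7 is a collider here and neither U7 nor any of its descendants is conditioned on, so the collider stays closed — the path is blocked at U7.
Path 5: U2 → U7 ← U3
  U7 is a collider here and neither U7 nor any of its descendants is conditioned on, so the collider stays closed — the path is blocked at U7.
Path 6: U2 → U4 ← U3
  U4 is a collider here and neither U4 nor any of its descendants is conditioned on, so the collider stays closed — the path is blocked at U4.
Since every path is blocked, d-separation holds.

Yes — U2 and U3 are d-separated given {U1, U5}.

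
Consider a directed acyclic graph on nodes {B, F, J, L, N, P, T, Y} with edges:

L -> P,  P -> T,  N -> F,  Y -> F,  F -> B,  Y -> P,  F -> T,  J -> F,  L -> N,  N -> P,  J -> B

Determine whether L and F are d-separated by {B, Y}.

No

There are 6 undirected paths between L and F; checking each against the conditioning set {B, Y}:
  1. L → P → T ← F — P:chain[open]; T:collider[blocks] ⇒ blocked
  2. L → P ← N → F — P:collider[blocks]; N:fork[open] ⇒ blocked
  3. L → P ← Y → F — P:collider[blocks]; Y:fork[blocks] ⇒ blocked
  4. L → N → P → T ← F — N:chain[open]; P:chain[open]; T:collider[blocks] ⇒ blocked
  5. L → N → P ← Y → F — N:chain[open]; P:collider[blocks]; Y:fork[blocks] ⇒ blocked
  6. L → N → F — N:chain[open] ⇒ active
Since the path L → N → F is active, L and F are not d-separated given {B, Y}.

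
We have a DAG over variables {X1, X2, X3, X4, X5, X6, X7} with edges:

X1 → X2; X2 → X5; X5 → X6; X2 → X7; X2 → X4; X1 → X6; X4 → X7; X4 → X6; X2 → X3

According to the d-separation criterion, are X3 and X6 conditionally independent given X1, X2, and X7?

Yes

There are 4 undirected paths between X3 and X6; checking each against the conditioning set {X1, X2, X7}:
Path 1: X3 ← X2 → X4 → X6
  X2 is a fork here and X2 is conditioned on, so the path is blocked at X2.
Path 2: X3 ← X2 → X5 → X6
  X2 is a fork here and X2 is conditioned on, so the path is blocked at X2.
Path 3: X3 ← X2 ← X1 → X6
  X2 is a chain here and X2 is conditioned on, so the path is blocked at X2.
Path 4: X3 ← X2 → X7 ← X4 → X6
  X2 is a fork here and X2 is conditioned on, so the path is blocked at X2.
Since every path is blocked, d-separation holds.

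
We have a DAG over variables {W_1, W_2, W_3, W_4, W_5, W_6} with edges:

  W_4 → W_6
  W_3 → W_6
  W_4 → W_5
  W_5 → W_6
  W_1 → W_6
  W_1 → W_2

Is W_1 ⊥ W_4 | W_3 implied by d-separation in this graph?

Enumerating the 2 paths from W_1 to W_4 and testing each for blocking by {W_3}:
Path 1: W_1 → W_6 ← W_5 ← W_4
  W_6 is a collider here and neither W_6 nor any of its descendants is conditioned on, so the collider stays closed — the path is blocked at W_6.
Path 2: W_1 → W_6 ← W_4
  W_6 is a collider here and neither W_6 nor any of its descendants is conditioned on, so the collider stays closed — the path is blocked at W_6.
Since every path is blocked, d-separation holds.

Yes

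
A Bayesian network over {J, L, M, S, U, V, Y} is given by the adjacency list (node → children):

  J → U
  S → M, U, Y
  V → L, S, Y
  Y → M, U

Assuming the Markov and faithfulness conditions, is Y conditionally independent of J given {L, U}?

There are 4 undirected paths between Y and J; checking each against the conditioning set {L, U}:
  1. Y → U ← J — U:collider[open] ⇒ active
  2. Y ← V → S → U ← J — V:fork[open]; S:chain[open]; U:collider[open] ⇒ active
  3. Y → M ← S → U ← J — M:collider[blocks]; S:fork[open]; U:collider[open] ⇒ blocked
  4. Y ← S → U ← J — S:fork[open]; U:collider[open] ⇒ active
Because an active path exists, Y and J are not d-separated.

No — Y and J are not d-separated given {L, U}.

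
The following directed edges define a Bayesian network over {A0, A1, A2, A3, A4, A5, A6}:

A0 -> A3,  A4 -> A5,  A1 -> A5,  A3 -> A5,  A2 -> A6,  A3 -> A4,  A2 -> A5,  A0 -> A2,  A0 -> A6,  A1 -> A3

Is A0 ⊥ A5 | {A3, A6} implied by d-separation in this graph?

There are 5 undirected paths between A0 and A5; checking each against the conditioning set {A3, A6}:
Path 1: A0 → A6 ← A2 → A5
  A6 is a collider and A6 is conditioned on, which opens it; A2 is a fork and A2 is not conditioned on — no node blocks this path, so it is active.
Path 2: A0 → A3 → A5
  A3 is a chain here and A3 is conditioned on, so the path is blocked at A3.
Path 3: A0 → A3 ← A1 → A5
  A3 is a collider and A3 is conditioned on, which opens it; A1 is a fork and A1 is not conditioned on — no node blocks this path, so it is active.
Path 4: A0 → A3 → A4 → A5
  A3 is a chain here and A3 is conditioned on, so the path is blocked at A3.
Path 5: A0 → A2 → A5
  A2 is a chain and A2 is not conditioned on — no node blocks this path, so it is active.
Since the path A0 → A6 ← A2 → A5 is active, A0 and A5 are not d-separated given {A3, A6}.

No — A0 and A5 are not d-separated given {A3, A6}.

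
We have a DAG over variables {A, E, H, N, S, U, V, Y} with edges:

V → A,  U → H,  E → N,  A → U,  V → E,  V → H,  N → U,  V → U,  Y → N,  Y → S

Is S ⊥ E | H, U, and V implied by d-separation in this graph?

No

Enumerating the 4 paths from S to E and testing each for blocking by {H, U, V}:
Path 1: S ← Y → N ← E
  Y is a fork and Y is not conditioned on; N is a collider and its descendant H is conditioned on, which opens it — no node blocks this path, so it is active.
Path 2: S ← Y → N → U → H ← V → E
  U is a chain here and U is conditioned on, so the path is blocked at U.
Path 3: S ← Y → N → U ← A ← V → E
  V is a fork here and V is conditioned on, so the path is blocked at V.
Path 4: S ← Y → N → U ← V → E
  V is a fork here and V is conditioned on, so the path is blocked at V.
Since the path S ← Y → N ← E is active, S and E are not d-separated given {H, U, V}.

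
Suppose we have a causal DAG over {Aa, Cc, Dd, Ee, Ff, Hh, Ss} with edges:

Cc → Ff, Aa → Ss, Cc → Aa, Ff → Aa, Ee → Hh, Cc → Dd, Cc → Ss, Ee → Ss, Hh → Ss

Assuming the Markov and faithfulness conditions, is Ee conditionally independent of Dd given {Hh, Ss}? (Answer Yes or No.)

No — Ee and Dd are not d-separated given {Hh, Ss}.

There are 6 undirected paths between Ee and Dd; checking each against the conditioning set {Hh, Ss}:
Path 1: Ee → Hh → Ss ← Aa ← Cc → Dd
  Hh is a chain here and Hh is conditioned on, so the path is blocked at Hh.
Path 2: Ee → Hh → Ss ← Aa ← Ff ← Cc → Dd
  Hh is a chain here and Hh is conditioned on, so the path is blocked at Hh.
Path 3: Ee → Hh → Ss ← Cc → Dd
  Hh is a chain here and Hh is conditioned on, so the path is blocked at Hh.
Path 4: Ee → Ss ← Aa ← Cc → Dd
  Ss is a collider and Ss is conditioned on, which opens it; Aa is a chain and Aa is not conditioned on; Cc is a fork and Cc is not conditioned on — no node blocks this path, so it is active.
Path 5: Ee → Ss ← Aa ← Ff ← Cc → Dd
  Ss is a collider and Ss is conditioned on, which opens it; Aa is a chain and Aa is not conditioned on; Ff is a chain and Ff is not conditioned on; Cc is a fork and Cc is not conditioned on — no node blocks this path, so it is active.
Path 6: Ee → Ss ← Cc → Dd
  Ss is a collider and Ss is conditioned on, which opens it; Cc is a fork and Cc is not conditioned on — no node blocks this path, so it is active.
Because an active path exists, Ee and Dd are not d-separated.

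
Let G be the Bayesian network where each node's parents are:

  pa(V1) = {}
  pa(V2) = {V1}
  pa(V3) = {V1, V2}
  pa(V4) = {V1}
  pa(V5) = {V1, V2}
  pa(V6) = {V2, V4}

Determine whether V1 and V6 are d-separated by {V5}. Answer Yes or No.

Enumerating the 4 paths from V1 to V6 and testing each for blocking by {V5}:
Path 1: V1 → V4 → V6
  V4 is a chain and V4 is not conditioned on — no node blocks this path, so it is active.
Path 2: V1 → V2 → V6
  V2 is a chain and V2 is not conditioned on — no node blocks this path, so it is active.
Path 3: V1 → V3 ← V2 → V6
  V3 is a collider here and neither V3 nor any of its descendants is conditioned on, so the collider stays closed — the path is blocked at V3.
Path 4: V1 → V5 ← V2 → V6
  V5 is a collider and V5 is conditioned on, which opens it; V2 is a fork and V2 is not conditioned on — no node blocks this path, so it is active.
At least one path is unblocked, so d-separation fails.

No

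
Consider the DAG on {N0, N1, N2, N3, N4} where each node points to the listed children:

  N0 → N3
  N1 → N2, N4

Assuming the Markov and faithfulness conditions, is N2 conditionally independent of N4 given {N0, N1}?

Yes — N2 and N4 are d-separated given {N0, N1}.

Only one path connects N2 and N4:
Path 1: N2 ← N1 → N4
  N1 is a fork here and N1 is conditioned on, so the path is blocked at N1.
All paths are blocked; N2 ⊥ N4 | {N0, N1} holds.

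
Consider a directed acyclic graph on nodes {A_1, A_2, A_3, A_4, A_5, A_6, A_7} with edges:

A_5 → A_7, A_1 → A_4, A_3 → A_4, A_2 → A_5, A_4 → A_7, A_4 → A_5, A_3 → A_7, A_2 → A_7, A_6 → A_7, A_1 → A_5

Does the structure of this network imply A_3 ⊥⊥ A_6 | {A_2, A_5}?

Yes

There are 6 undirected paths between A_3 and A_6; checking each against the conditioning set {A_2, A_5}:
Path 1: A_3 → A_4 ← A_1 → A_5 ← A_2 → A_7 ← A_6
  A_2 is a fork here and A_2 is conditioned on, so the path is blocked at A_2.
Path 2: A_3 → A_4 ← A_1 → A_5 → A_7 ← A_6
  A_5 is a chain here and A_5 is conditioned on, so the path is blocked at A_5.
Path 3: A_3 → A_4 → A_7 ← A_6
  A_7 is a collider here and neither A_7 nor any of its descendants is conditioned on, so the collider stays closed — the path is blocked at A_7.
Path 4: A_3 → A_4 → A_5 ← A_2 → A_7 ← A_6
  A_2 is a fork here and A_2 is conditioned on, so the path is blocked at A_2.
Path 5: A_3 → A_4 → A_5 → A_7 ← A_6
  A_5 is a chain here and A_5 is conditioned on, so the path is blocked at A_5.
Path 6: A_3 → A_7 ← A_6
  A_7 is a collider here and neither A_7 nor any of its descendants is conditioned on, so the collider stays closed — the path is blocked at A_7.
Since every path is blocked, d-separation holds.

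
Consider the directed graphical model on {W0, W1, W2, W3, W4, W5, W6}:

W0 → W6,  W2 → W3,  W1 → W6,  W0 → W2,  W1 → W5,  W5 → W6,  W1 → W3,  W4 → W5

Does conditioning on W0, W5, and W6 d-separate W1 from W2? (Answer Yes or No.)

Enumerating the 3 paths from W1 to W2 and testing each for blocking by {W0, W5, W6}:
Path 1: W1 → W6 ← W0 → W2
  W0 is a fork here and W0 is conditioned on, so the path is blocked at W0.
Path 2: W1 → W3 ← W2
  W3 is a collider here and neither W3 nor any of its descendants is conditioned on, so the collider stays closed — the path is blocked at W3.
Path 3: W1 → W5 → W6 ← W0 → W2
  W5 is a chain here and W5 is conditioned on, so the path is blocked at W5.
Since every path is blocked, d-separation holds.

Yes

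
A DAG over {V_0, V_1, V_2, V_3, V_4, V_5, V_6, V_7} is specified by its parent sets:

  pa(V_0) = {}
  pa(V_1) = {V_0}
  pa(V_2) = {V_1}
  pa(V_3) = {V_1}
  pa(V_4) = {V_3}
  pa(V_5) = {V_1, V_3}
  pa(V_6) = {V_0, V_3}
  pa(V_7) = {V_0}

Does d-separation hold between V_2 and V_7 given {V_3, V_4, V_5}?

We examine all 3 paths between V_2 and V_7:
Path 1: V_2 ← V_1 ← V_0 → V_7
  V_1 is a chain and V_1 is not conditioned on; V_0 is a fork and V_0 is not conditioned on — no node blocks this path, so it is active.
Path 2: V_2 ← V_1 → V_3 → V_6 ← V_0 → V_7
  V_3 is a chain here and V_3 is conditioned on, so the path is blocked at V_3.
Path 3: V_2 ← V_1 → V_5 ← V_3 → V_6 ← V_0 → V_7
  V_3 is a fork here and V_3 is conditioned on, so the path is blocked at V_3.
Because an active path exists, V_2 and V_7 are not d-separated.

No — V_2 and V_7 are not d-separated given {V_3, V_4, V_5}.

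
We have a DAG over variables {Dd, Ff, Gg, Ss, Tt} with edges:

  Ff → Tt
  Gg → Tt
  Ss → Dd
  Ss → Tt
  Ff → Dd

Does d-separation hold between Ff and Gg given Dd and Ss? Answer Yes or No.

Yes — Ff and Gg are d-separated given {Dd, Ss}.

Enumerating the 2 paths from Ff to Gg and testing each for blocking by {Dd, Ss}:
  1. Ff → Dd ← Ss → Tt ← Gg — Dd:collider[open]; Ss:fork[blocks]; Tt:collider[blocks] ⇒ blocked
  2. Ff → Tt ← Gg — Tt:collider[blocks] ⇒ blocked
All paths are blocked; Ff ⊥ Gg | {Dd, Ss} holds.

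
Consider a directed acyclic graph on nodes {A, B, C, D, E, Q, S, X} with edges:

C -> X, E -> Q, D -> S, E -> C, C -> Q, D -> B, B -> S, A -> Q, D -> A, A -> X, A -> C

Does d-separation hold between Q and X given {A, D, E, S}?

No — Q and X are not d-separated given {A, D, E, S}.

6 paths connect Q and X; each must be blocked for d-separation to hold:
Path 1: Q ← E → C → X
  E is a fork here and E is conditioned on, so the path is blocked at E.
Path 2: Q ← E → C ← A → X
  E is a fork here and E is conditioned on, so the path is blocked at E.
Path 3: Q ← A → X
  A is a fork here and A is conditioned on, so the path is blocked at A.
Path 4: Q ← A → C → X
  A is a fork here and A is conditioned on, so the path is blocked at A.
Path 5: Q ← C → X
  C is a fork and C is not conditioned on — no node blocks this path, so it is active.
Path 6: Q ← C ← A → X
  A is a fork here and A is conditioned on, so the path is blocked at A.
Since the path Q ← C → X is active, Q and X are not d-separated given {A, D, E, S}.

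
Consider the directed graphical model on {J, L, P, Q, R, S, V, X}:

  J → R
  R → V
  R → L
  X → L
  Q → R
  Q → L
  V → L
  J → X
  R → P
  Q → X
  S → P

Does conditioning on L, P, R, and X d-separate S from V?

There are 6 undirected paths between S and V; checking each against the conditioning set {L, P, R, X}:
  1. S → P ← R ← J → X → L ← V — P:collider[open]; R:chain[blocks]; J:fork[open]; X:chain[blocks]; L:collider[open] ⇒ blocked
  2. S → P ← R ← J → X ← Q → L ← V — P:collider[open]; R:chain[blocks]; J:fork[open]; X:collider[open]; Q:fork[open]; L:collider[open] ⇒ blocked
  3. S → P ← R → L ← V — P:collider[open]; R:fork[blocks]; L:collider[open] ⇒ blocked
  4. S → P ← R ← Q → L ← V — P:collider[open]; R:chain[blocks]; Q:fork[open]; L:collider[open] ⇒ blocked
  5. S → P ← R ← Q → X → L ← V — P:collider[open]; R:chain[blocks]; Q:fork[open]; X:chain[blocks]; L:collider[open] ⇒ blocked
  6. S → P ← R → V — P:collider[open]; R:fork[blocks] ⇒ blocked
Since every path is blocked, d-separation holds.

Yes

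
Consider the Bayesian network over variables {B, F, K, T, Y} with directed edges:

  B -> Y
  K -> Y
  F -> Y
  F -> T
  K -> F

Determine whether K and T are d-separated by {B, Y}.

2 paths connect K and T; each must be blocked for d-separation to hold:
  1. K → F → T — F:chain[open] ⇒ active
  2. K → Y ← F → T — Y:collider[open]; F:fork[open] ⇒ active
Since the path K → F → T is active, K and T are not d-separated given {B, Y}.

No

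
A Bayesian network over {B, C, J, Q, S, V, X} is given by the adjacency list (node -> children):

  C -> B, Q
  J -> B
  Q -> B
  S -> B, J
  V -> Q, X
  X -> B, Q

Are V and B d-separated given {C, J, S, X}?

6 paths connect V and B; each must be blocked for d-separation to hold:
Path 1: V → Q ← X → B
  Q is a collider here and neither Q nor any of its descendants is conditioned on, so the collider stays closed — the path is blocked at Q.
Path 2: V → Q ← C → B
  Q is a collider here and neither Q nor any of its descendants is conditioned on, so the collider stays closed — the path is blocked at Q.
Path 3: V → Q → B
  Q is a chain and Q is not conditioned on — no node blocks this path, so it is active.
Path 4: V → X → Q ← C → B
  X is a chain here and X is conditioned on, so the path is blocked at X.
Path 5: V → X → Q → B
  X is a chain here and X is conditioned on, so the path is blocked at X.
Path 6: V → X → B
  X is a chain here and X is conditioned on, so the path is blocked at X.
Because an active path exists, V and B are not d-separated.

No — V and B are not d-separated given {C, J, S, X}.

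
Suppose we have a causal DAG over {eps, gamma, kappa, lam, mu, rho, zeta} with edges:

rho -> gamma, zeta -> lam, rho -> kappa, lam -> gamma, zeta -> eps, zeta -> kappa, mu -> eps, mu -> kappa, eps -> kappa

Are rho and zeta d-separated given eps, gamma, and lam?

Enumerating the 4 paths from rho to zeta and testing each for blocking by {eps, gamma, lam}:
  1. rho → kappa ← mu → eps ← zeta — kappa:collider[blocks]; mu:fork[open]; eps:collider[open] ⇒ blocked
  2. rho → kappa ← zeta — kappa:collider[blocks] ⇒ blocked
  3. rho → kappa ← eps ← zeta — kappa:collider[blocks]; eps:chain[blocks] ⇒ blocked
  4. rho → gamma ← lam ← zeta — gamma:collider[open]; lam:chain[blocks] ⇒ blocked
Since every path is blocked, d-separation holds.

Yes — rho and zeta are d-separated given {eps, gamma, lam}.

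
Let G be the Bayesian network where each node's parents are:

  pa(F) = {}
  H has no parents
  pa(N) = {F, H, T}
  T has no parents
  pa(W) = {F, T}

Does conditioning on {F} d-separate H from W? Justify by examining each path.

Enumerating the 2 paths from H to W and testing each for blocking by {F}:
  1. H → N ← T → W — N:collider[blocks]; T:fork[open] ⇒ blocked
  2. H → N ← F → W — N:collider[blocks]; F:fork[blocks] ⇒ blocked
Every path is blocked, so H and W are d-separated given {F}.

Yes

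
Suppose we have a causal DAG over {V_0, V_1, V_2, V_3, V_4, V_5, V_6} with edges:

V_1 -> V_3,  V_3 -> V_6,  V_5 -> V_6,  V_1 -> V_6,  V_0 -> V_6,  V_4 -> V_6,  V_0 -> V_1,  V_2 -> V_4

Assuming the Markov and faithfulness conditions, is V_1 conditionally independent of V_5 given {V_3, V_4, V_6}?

We examine all 3 paths between V_1 and V_5:
Path 1: V_1 ← V_0 → V_6 ← V_5
  V_0 is a fork and V_0 is not conditioned on; V_6 is a collider and V_6 is conditioned on, which opens it — no node blocks this path, so it is active.
Path 2: V_1 → V_3 → V_6 ← V_5
  V_3 is a chain here and V_3 is conditioned on, so the path is blocked at V_3.
Path 3: V_1 → V_6 ← V_5
  V_6 is a collider and V_6 is conditioned on, which opens it — no node blocks this path, so it is active.
Since the path V_1 ← V_0 → V_6 ← V_5 is active, V_1 and V_5 are not d-separated given {V_3, V_4, V_6}.

No — V_1 and V_5 are not d-separated given {V_3, V_4, V_6}.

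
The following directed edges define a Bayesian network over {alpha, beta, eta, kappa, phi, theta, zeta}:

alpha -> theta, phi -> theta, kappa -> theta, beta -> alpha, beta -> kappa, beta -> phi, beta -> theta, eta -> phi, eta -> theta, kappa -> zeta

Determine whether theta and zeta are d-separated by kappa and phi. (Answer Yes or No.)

Enumerating the 5 paths from theta to zeta and testing each for blocking by {kappa, phi}:
  1. theta ← kappa → zeta — kappa:fork[blocks] ⇒ blocked
  2. theta ← alpha ← beta → kappa → zeta — alpha:chain[open]; beta:fork[open]; kappa:chain[blocks] ⇒ blocked
  3. theta ← beta → kappa → zeta — beta:fork[open]; kappa:chain[blocks] ⇒ blocked
  4. theta ← eta → phi ← beta → kappa → zeta — eta:fork[open]; phi:collider[open]; beta:fork[open]; kappa:chain[blocks] ⇒ blocked
  5. theta ← phi ← beta → kappa → zeta — phi:chain[blocks]; beta:fork[open]; kappa:chain[blocks] ⇒ blocked
Since every path is blocked, d-separation holds.

Yes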